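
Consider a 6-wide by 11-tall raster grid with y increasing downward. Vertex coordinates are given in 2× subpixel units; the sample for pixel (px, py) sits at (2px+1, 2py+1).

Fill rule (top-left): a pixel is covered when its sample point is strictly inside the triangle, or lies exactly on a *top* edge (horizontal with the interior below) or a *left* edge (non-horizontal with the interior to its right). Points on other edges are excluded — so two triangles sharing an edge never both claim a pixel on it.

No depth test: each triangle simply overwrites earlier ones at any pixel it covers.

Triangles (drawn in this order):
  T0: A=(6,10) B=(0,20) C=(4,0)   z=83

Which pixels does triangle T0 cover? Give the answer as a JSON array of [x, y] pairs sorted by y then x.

T0:
  2·area = 80
  edge (6, 10)→(0, 20): d=(-6,10) right/bottom  bias=-1
  edge (0, 20)→(4, 0): d=(4,-20) top-left  bias=+0
  edge (4, 0)→(6, 10): d=(2,10) right/bottom  bias=-1
    (1,2)@(3, 5): e=[60,0,20] → █  [on edge]
    (2,2)@(5, 5): e=[40,40,0] → ·  [on edge]
    (4,2)@(9, 5): e=[0,120,-40] → ·  [on edge]
    (1,3)@(3, 7): e=[48,8,24] → █
    (2,3)@(5, 7): e=[28,48,4] → █
    (3,3)@(7, 7): e=[8,88,-16] → ·
    (1,4)@(3, 9): e=[36,16,28] → █
    (3,4)@(7, 9): e=[-4,96,-12] → ·
    (1,5)@(3, 11): e=[24,24,32] → █
    (3,5)@(7, 11): e=[-16,104,-8] → ·
    (1,6)@(3, 13): e=[12,32,36] → █
    (2,6)@(5, 13): e=[-8,72,16] → ·
    (0,7)@(1, 15): e=[20,0,60] → █  [on edge]
    (1,7)@(3, 15): e=[0,40,40] → ·  [on edge]
    (3,7)@(7, 15): e=[-40,120,0] → ·  [on edge]
  covered (10 px):
    · · · · · ·
    · · · · · ·
    · █ · · · ·
    · █ █ · · ·
    · █ █ · · ·
    · █ █ · · ·
    · █ · · · ·
    █ · · · · ·
    █ · · · · ·
    · · · · · ·
    · · · · · ·

Final: [[1,2],[1,3],[2,3],[1,4],[2,4],[1,5],[2,5],[1,6],[0,7],[0,8]]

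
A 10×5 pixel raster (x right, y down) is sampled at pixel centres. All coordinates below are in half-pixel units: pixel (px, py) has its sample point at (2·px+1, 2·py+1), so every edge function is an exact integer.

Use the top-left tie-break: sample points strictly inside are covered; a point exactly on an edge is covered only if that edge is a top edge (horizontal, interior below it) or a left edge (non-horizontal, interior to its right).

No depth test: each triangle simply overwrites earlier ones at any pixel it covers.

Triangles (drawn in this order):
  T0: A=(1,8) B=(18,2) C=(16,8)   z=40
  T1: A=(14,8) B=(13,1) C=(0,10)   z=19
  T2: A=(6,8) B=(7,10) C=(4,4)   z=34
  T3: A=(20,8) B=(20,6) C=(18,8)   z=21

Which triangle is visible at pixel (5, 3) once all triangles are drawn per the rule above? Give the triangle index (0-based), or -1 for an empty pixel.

T0:
  2·area = 90
  edge (1, 8)→(18, 2): d=(17,-6) top-left  bias=+0
  edge (18, 2)→(16, 8): d=(-2,6) right/bottom  bias=-1
  edge (16, 8)→(1, 8): d=(-15,0) right/bottom  bias=-1
    (8,1)@(17, 3): e=[11,4,75] → X
    (9,1)@(19, 3): e=[23,-8,75] → .
    (5,2)@(11, 5): e=[9,36,45] → X
    (6,2)@(13, 5): e=[21,24,45] → X
    (7,2)@(15, 5): e=[33,12,45] → X
    (8,2)@(17, 5): e=[45,0,45] → .  [on edge]
    (2,3)@(5, 7): e=[7,68,15] → X
    (3,3)@(7, 7): e=[19,56,15] → X
    (4,3)@(9, 7): e=[31,44,15] → X
    (8,3)@(17, 7): e=[79,-4,15] → .
    (2,4)@(5, 9): e=[41,64,-15] → .
    (3,4)@(7, 9): e=[53,52,-15] → .
  covered (10 px):
    . . . . . . . . . .
    . . . . . . . . X .
    . . . . . X X X . .
    . . X X X X X X . .
    . . . . . . . . . .
T1:
  2·area = 100  (B↔C swapped to make it positive)
  edge (14, 8)→(0, 10): d=(-14,2) right/bottom  bias=-1
  edge (0, 10)→(13, 1): d=(13,-9) top-left  bias=+0
  edge (13, 1)→(14, 8): d=(1,7) right/bottom  bias=-1
    (6,0)@(13, 1): e=[100,0,0] → .  [on edge]
    (5,1)@(11, 3): e=[76,8,16] → X
    (6,1)@(13, 3): e=[72,26,2] → X
    (7,1)@(15, 3): e=[68,44,-12] → .
    (4,2)@(9, 5): e=[52,16,32] → X
    (7,2)@(15, 5): e=[40,70,-10] → .
    (2,3)@(5, 7): e=[32,6,62] → X
    (3,3)@(7, 7): e=[28,24,48] → X
    (7,3)@(15, 7): e=[12,96,-8] → .
    (1,4)@(3, 9): e=[8,14,78] → X
    (3,4)@(7, 9): e=[0,50,50] → .  [on edge]
    (4,4)@(9, 9): e=[-4,68,36] → .
  covered (12 px):
    . . . . . . . . . .
    . . . . . X X . . .
    . . . . X X X . . .
    . . X X X X X . . .
    . X X . . . . . . .
T2:
  degenerate (2·area = 0) — covers nothing
T3:
  2·area = 4  (B↔C swapped to make it positive)
  edge (20, 8)→(18, 8): d=(-2,0) right/bottom  bias=-1
  edge (18, 8)→(20, 6): d=(2,-2) top-left  bias=+0
  edge (20, 6)→(20, 8): d=(0,2) right/bottom  bias=-1
    (9,3)@(19, 7): e=[2,0,2] → X  [on edge]
    (8,4)@(17, 9): e=[-2,0,6] → .  [on edge]
    (9,4)@(19, 9): e=[-2,4,2] → .
  covered (1 px):
    . . . . . . . . . .
    . . . . . . . . . .
    . . . . . . . . . .
    . . . . . . . . . X
    . . . . . . . . . .

Z-buffer (winner per pixel, '.' = empty):
  . . . . . . . . . .
  . . . . . 1 1 . 0 .
  . . . . 1 1 1 0 . .
  . . 1 1 1 1 1 0 . 3
  . 1 1 . . . . . . .

Result: 1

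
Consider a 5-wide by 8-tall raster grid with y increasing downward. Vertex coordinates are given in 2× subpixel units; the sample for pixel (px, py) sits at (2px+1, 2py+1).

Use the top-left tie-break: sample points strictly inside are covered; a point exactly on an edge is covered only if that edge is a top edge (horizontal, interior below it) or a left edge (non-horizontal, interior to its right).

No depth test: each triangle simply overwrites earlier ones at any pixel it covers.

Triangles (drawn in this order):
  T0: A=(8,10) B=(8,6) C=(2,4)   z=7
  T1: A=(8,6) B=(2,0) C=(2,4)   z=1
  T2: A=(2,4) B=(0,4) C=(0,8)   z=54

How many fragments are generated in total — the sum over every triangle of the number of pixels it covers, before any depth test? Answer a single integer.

T0:
  2·area = 24  (B↔C swapped to make it positive)
  edge (8, 10)→(2, 4): d=(-6,-6) top-left  bias=+0
  edge (2, 4)→(8, 6): d=(6,2) right/bottom  bias=-1
  edge (8, 6)→(8, 10): d=(0,4) right/bottom  bias=-1
    (0,1)@(1, 3): e=[0,-4,28] → .  [on edge]
    (1,2)@(3, 5): e=[0,4,20] → X  [on edge]
    (2,2)@(5, 5): e=[12,0,12] → .  [on edge]
    (1,3)@(3, 7): e=[-12,16,20] → .
    (2,3)@(5, 7): e=[0,12,12] → X  [on edge]
    (3,3)@(7, 7): e=[12,8,4] → X
    (4,3)@(9, 7): e=[24,4,-4] → .
    (2,4)@(5, 9): e=[-12,24,12] → .
    (3,4)@(7, 9): e=[0,20,4] → X  [on edge]
    (4,4)@(9, 9): e=[12,16,-4] → .
    (3,5)@(7, 11): e=[-12,32,4] → .
    (4,5)@(9, 11): e=[0,28,-4] → .  [on edge]
  covered (4 px):
    . . . . .
    . . . . .
    . X . . .
    . . X X .
    . . . X .
    . . . . .
    . . . . .
    . . . . .
T1:
  2·area = 24  (B↔C swapped to make it positive)
  edge (8, 6)→(2, 4): d=(-6,-2) top-left  bias=+0
  edge (2, 4)→(2, 0): d=(0,-4) top-left  bias=+0
  edge (2, 0)→(8, 6): d=(6,6) right/bottom  bias=-1
    (1,0)@(3, 1): e=[20,4,0] → .  [on edge]
    (1,1)@(3, 3): e=[8,4,12] → X
    (2,1)@(5, 3): e=[12,12,0] → .  [on edge]
    (1,2)@(3, 5): e=[-4,4,24] → .
    (2,2)@(5, 5): e=[0,12,12] → X  [on edge]
    (3,2)@(7, 5): e=[4,20,0] → .  [on edge]
    (2,3)@(5, 7): e=[-12,12,24] → .
    (4,3)@(9, 7): e=[-4,28,0] → .  [on edge]
  covered (2 px):
    . . . . .
    . X . . .
    . . X . .
    . . . . .
    . . . . .
    . . . . .
    . . . . .
    . . . . .
T2:
  2·area = 8  (B↔C swapped to make it positive)
  edge (2, 4)→(0, 8): d=(-2,4) right/bottom  bias=-1
  edge (0, 8)→(0, 4): d=(0,-4) top-left  bias=+0
  edge (0, 4)→(2, 4): d=(2,0) top-left  bias=+0
    (0,2)@(1, 5): e=[2,4,2] → X
    (1,2)@(3, 5): e=[-6,12,2] → .
    (0,3)@(1, 7): e=[-2,4,6] → .
  covered (1 px):
    . . . . .
    . . . . .
    X . . . .
    . . . . .
    . . . . .
    . . . . .
    . . . . .
    . . . . .

Answer: 7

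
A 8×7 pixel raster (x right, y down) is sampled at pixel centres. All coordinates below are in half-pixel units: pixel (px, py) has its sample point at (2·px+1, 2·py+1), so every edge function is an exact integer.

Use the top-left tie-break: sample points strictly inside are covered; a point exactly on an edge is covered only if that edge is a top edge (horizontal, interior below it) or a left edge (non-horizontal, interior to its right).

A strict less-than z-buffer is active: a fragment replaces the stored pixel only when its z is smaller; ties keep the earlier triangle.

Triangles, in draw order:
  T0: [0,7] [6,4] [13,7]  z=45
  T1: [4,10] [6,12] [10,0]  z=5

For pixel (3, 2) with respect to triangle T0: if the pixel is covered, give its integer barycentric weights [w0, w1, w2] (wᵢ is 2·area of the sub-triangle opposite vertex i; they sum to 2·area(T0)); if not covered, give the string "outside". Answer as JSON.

T0:
  2·area = 39
  edge (0, 7)→(6, 4): d=(6,-3) top-left  bias=+0
  edge (6, 4)→(13, 7): d=(7,3) right/bottom  bias=-1
  edge (13, 7)→(0, 7): d=(-13,0) right/bottom  bias=-1
    (2,2)@(5, 5): e=[3,10,26] → #
    (3,2)@(7, 5): e=[9,4,26] → #
    (4,2)@(9, 5): e=[15,-2,26] → ·
    (0,3)@(1, 7): e=[3,36,0] → ·  [on edge]
    (1,3)@(3, 7): e=[9,30,0] → ·  [on edge]
    (2,3)@(5, 7): e=[15,24,0] → ·  [on edge]
    (3,3)@(7, 7): e=[21,18,0] → ·  [on edge]
    (4,3)@(9, 7): e=[27,12,0] → ·  [on edge]
    (5,3)@(11, 7): e=[33,6,0] → ·  [on edge]
    (6,3)@(13, 7): e=[39,0,0] → ·  [on edge]
    (7,3)@(15, 7): e=[45,-6,0] → ·  [on edge]
  covered (2 px):
    · · · · · · · ·
    · · · · · · · ·
    · · # # · · · ·
    · · · · · · · ·
    · · · · · · · ·
    · · · · · · · ·
    · · · · · · · ·
T1:
  2·area = 32  (B↔C swapped to make it positive)
  edge (4, 10)→(10, 0): d=(6,-10) top-left  bias=+0
  edge (10, 0)→(6, 12): d=(-4,12) right/bottom  bias=-1
  edge (6, 12)→(4, 10): d=(-2,-2) top-left  bias=+0
    (4,1)@(9, 3): e=[8,0,24] → ·  [on edge]
    (3,2)@(7, 5): e=[0,16,16] → #  [on edge]
    (4,2)@(9, 5): e=[20,-8,20] → ·
    (0,3)@(1, 7): e=[-48,80,0] → ·  [on edge]
    (3,3)@(7, 7): e=[12,8,12] → #
    (4,3)@(9, 7): e=[32,-16,16] → ·
    (1,4)@(3, 9): e=[-16,48,0] → ·  [on edge]
    (2,4)@(5, 9): e=[4,24,4] → #
    (3,4)@(7, 9): e=[24,0,8] → ·  [on edge]
    (2,5)@(5, 11): e=[16,16,0] → #  [on edge]
    (3,5)@(7, 11): e=[36,-8,4] → ·
    (2,6)@(5, 13): e=[28,8,-4] → ·
    (3,6)@(7, 13): e=[48,-16,0] → ·  [on edge]
  covered (4 px):
    · · · · · · · ·
    · · · · · · · ·
    · · · # · · · ·
    · · · # · · · ·
    · · # · · · · ·
    · · # · · · · ·
    · · · · · · · ·

Final: [4,26,9]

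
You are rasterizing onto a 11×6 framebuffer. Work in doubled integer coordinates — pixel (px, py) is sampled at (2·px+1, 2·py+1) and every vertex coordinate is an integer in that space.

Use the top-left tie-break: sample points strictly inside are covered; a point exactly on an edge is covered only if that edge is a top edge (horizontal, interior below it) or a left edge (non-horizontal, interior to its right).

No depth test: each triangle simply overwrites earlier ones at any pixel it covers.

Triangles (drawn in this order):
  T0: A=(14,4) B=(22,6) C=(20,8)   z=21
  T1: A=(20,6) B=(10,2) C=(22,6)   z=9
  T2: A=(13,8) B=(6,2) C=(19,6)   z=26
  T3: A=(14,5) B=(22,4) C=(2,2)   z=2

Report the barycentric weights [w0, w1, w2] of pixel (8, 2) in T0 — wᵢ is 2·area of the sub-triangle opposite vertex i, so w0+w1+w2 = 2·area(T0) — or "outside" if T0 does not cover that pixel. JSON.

T0:
  2·area = 20
  edge (14, 4)→(22, 6): d=(8,2) right/bottom  bias=-1
  edge (22, 6)→(20, 8): d=(-2,2) right/bottom  bias=-1
  edge (20, 8)→(14, 4): d=(-6,-4) top-left  bias=+0
    (8,2)@(17, 5): e=[2,12,6] → █
    (9,2)@(19, 5): e=[-2,8,14] → ·
    (8,3)@(17, 7): e=[18,8,-6] → ·
    (9,3)@(19, 7): e=[14,4,2] → █
    (10,3)@(21, 7): e=[10,0,10] → ·  [on edge]
    (9,4)@(19, 9): e=[30,0,-10] → ·  [on edge]
    (8,5)@(17, 11): e=[50,0,-30] → ·  [on edge]
  covered (2 px):
    · · · · · · · · · · ·
    · · · · · · · · · · ·
    · · · · · · · · █ · ·
    · · · · · · · · · █ ·
    · · · · · · · · · · ·
    · · · · · · · · · · ·
T1:
  2·area = 8
  edge (20, 6)→(10, 2): d=(-10,-4) top-left  bias=+0
  edge (10, 2)→(22, 6): d=(12,4) right/bottom  bias=-1
  edge (22, 6)→(20, 6): d=(-2,0) right/bottom  bias=-1
    (3,0)@(7, 1): e=[-2,0,10] → ·  [on edge]
    (6,1)@(13, 3): e=[2,0,6] → ·  [on edge]
    (9,2)@(19, 5): e=[6,0,2] → ·  [on edge]
  covered (0 px):
    · · · · · · · · · · ·
    · · · · · · · · · · ·
    · · · · · · · · · · ·
    · · · · · · · · · · ·
    · · · · · · · · · · ·
    · · · · · · · · · · ·
T2:
  2·area = 50
  edge (13, 8)→(6, 2): d=(-7,-6) top-left  bias=+0
  edge (6, 2)→(19, 6): d=(13,4) right/bottom  bias=-1
  edge (19, 6)→(13, 8): d=(-6,2) right/bottom  bias=-1
    (4,1)@(9, 3): e=[11,1,38] → █
    (5,1)@(11, 3): e=[23,-7,34] → ·
    (4,2)@(9, 5): e=[-3,27,26] → ·
    (5,2)@(11, 5): e=[9,19,22] → █
    (6,2)@(13, 5): e=[21,11,18] → █
    (7,2)@(15, 5): e=[33,3,14] → █
    (8,2)@(17, 5): e=[45,-5,10] → ·
    (5,3)@(11, 7): e=[-5,45,10] → ·
    (6,3)@(13, 7): e=[7,37,6] → █
    (8,3)@(17, 7): e=[31,21,-2] → ·
    (6,4)@(13, 9): e=[-7,63,-6] → ·
    (7,4)@(15, 9): e=[5,55,-10] → ·
  covered (6 px):
    · · · · · · · · · · ·
    · · · · █ · · · · · ·
    · · · · · █ █ █ · · ·
    · · · · · · █ █ · · ·
    · · · · · · · · · · ·
    · · · · · · · · · · ·
T3:
  2·area = 36  (B↔C swapped to make it positive)
  edge (14, 5)→(2, 2): d=(-12,-3) top-left  bias=+0
  edge (2, 2)→(22, 4): d=(20,2) right/bottom  bias=-1
  edge (22, 4)→(14, 5): d=(-8,1) right/bottom  bias=-1
    (3,1)@(7, 3): e=[3,10,23] → █
    (4,1)@(9, 3): e=[9,6,21] → █
    (5,1)@(11, 3): e=[15,2,19] → █
    (6,1)@(13, 3): e=[21,-2,17] → ·
    (3,2)@(7, 5): e=[-21,50,7] → ·
    (4,2)@(9, 5): e=[-15,46,5] → ·
    (5,2)@(11, 5): e=[-9,42,3] → ·
  covered (3 px):
    · · · · · · · · · · ·
    · · · █ █ █ · · · · ·
    · · · · · · · · · · ·
    · · · · · · · · · · ·
    · · · · · · · · · · ·
    · · · · · · · · · · ·

Final: [12,6,2]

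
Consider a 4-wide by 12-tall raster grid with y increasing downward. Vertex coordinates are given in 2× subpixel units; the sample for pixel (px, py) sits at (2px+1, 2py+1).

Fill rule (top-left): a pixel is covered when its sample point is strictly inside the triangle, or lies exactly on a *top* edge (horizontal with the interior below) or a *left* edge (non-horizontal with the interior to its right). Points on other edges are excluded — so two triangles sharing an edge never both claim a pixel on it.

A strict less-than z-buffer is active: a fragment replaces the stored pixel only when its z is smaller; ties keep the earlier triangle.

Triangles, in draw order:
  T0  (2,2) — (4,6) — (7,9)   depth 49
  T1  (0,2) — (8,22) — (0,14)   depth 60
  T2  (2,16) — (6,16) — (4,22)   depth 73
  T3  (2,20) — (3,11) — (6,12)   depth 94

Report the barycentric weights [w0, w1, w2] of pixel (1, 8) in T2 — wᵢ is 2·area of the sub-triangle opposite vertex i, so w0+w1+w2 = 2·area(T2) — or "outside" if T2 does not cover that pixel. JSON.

T0:
  2·area = 6  (B↔C swapped to make it positive)
  edge (2, 2)→(7, 9): d=(5,7) right/bottom  bias=-1
  edge (7, 9)→(4, 6): d=(-3,-3) top-left  bias=+0
  edge (4, 6)→(2, 2): d=(-2,-4) top-left  bias=+0
    (0,1)@(1, 3): e=[12,0,-6] → .  [on edge]
    (1,2)@(3, 5): e=[8,0,-2] → .  [on edge]
    (2,3)@(5, 7): e=[4,0,2] → X  [on edge]
    (3,3)@(7, 7): e=[-10,6,10] → .
    (2,4)@(5, 9): e=[14,-6,-2] → .
    (3,4)@(7, 9): e=[0,0,6] → .  [on edge]
  covered (1 px):
    . . . .
    . . . .
    . . . .
    . . X .
    . . . .
    . . . .
    . . . .
    . . . .
    . . . .
    . . . .
    . . . .
    . . . .
T1:
  2·area = 96
  edge (0, 2)→(8, 22): d=(8,20) right/bottom  bias=-1
  edge (8, 22)→(0, 14): d=(-8,-8) top-left  bias=+0
  edge (0, 14)→(0, 2): d=(0,-12) top-left  bias=+0
    (0,2)@(1, 5): e=[4,80,12] → X
    (1,2)@(3, 5): e=[-36,96,36] → .
    (0,3)@(1, 7): e=[20,64,12] → X
    (1,3)@(3, 7): e=[-20,80,36] → .
    (0,4)@(1, 9): e=[36,48,12] → X
    (1,4)@(3, 9): e=[-4,64,36] → .
    (0,5)@(1, 11): e=[52,32,12] → X
    (1,5)@(3, 11): e=[12,48,36] → X
    (2,5)@(5, 11): e=[-28,64,60] → .
    (0,6)@(1, 13): e=[68,16,12] → X
    (2,6)@(5, 13): e=[-12,48,60] → .
    (0,7)@(1, 15): e=[84,0,12] → X  [on edge]
    (1,8)@(3, 17): e=[60,0,36] → X  [on edge]
    (2,9)@(5, 19): e=[36,0,60] → X  [on edge]
    (3,10)@(7, 21): e=[12,0,84] → X  [on edge]
  covered (14 px):
    . . . .
    . . . .
    X . . .
    X . . .
    X . . .
    X X . .
    X X . .
    X X X .
    . X X .
    . . X .
    . . . X
    . . . .
T2:
  2·area = 24
  edge (2, 16)→(6, 16): d=(4,0) top-left  bias=+0
  edge (6, 16)→(4, 22): d=(-2,6) right/bottom  bias=-1
  edge (4, 22)→(2, 16): d=(-2,-6) top-left  bias=+0
    (0,6)@(1, 13): e=[-12,36,0] → .  [on edge]
    (3,6)@(7, 13): e=[-12,0,36] → .  [on edge]
    (1,8)@(3, 17): e=[4,16,4] → X
    (2,8)@(5, 17): e=[4,4,16] → X
    (3,8)@(7, 17): e=[4,-8,28] → .
    (1,9)@(3, 19): e=[12,12,0] → X  [on edge]
    (2,9)@(5, 19): e=[12,0,12] → .  [on edge]
    (1,10)@(3, 21): e=[20,8,-4] → .
  covered (3 px):
    . . . .
    . . . .
    . . . .
    . . . .
    . . . .
    . . . .
    . . . .
    . . . .
    . X X .
    . X . .
    . . . .
    . . . .
T3:
  2·area = 28
  edge (2, 20)→(3, 11): d=(1,-9) top-left  bias=+0
  edge (3, 11)→(6, 12): d=(3,1) right/bottom  bias=-1
  edge (6, 12)→(2, 20): d=(-4,8) right/bottom  bias=-1
    (1,5)@(3, 11): e=[0,0,28] → .  [on edge]
    (1,6)@(3, 13): e=[2,6,20] → X
    (2,6)@(5, 13): e=[20,4,4] → X
    (3,6)@(7, 13): e=[38,2,-12] → .
    (1,7)@(3, 15): e=[4,12,12] → X
    (2,7)@(5, 15): e=[22,10,-4] → .
    (1,8)@(3, 17): e=[6,18,4] → X
    (2,8)@(5, 17): e=[24,16,-12] → .
    (1,9)@(3, 19): e=[8,24,-4] → .
  covered (4 px):
    . . . .
    . . . .
    . . . .
    . . . .
    . . . .
    . . . .
    . X X .
    . X . .
    . X . .
    . . . .
    . . . .
    . . . .

Answer: [16,4,4]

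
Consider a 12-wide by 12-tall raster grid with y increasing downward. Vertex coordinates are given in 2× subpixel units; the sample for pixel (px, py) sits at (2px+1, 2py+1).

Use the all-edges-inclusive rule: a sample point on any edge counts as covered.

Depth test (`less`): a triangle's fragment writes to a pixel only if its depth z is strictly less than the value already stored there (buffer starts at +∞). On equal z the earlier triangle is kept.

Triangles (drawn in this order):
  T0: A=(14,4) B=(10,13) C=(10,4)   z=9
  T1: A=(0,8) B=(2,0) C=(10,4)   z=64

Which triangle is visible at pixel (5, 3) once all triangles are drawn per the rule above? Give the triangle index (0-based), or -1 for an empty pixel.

T0:
  2·area = 36
  edge (14, 4)→(10, 13): d=(-4,9) inclusive
  edge (10, 13)→(10, 4): d=(0,-9) inclusive
  edge (10, 4)→(14, 4): d=(4,0) inclusive
    (5,2)@(11, 5): e=[23,9,4] → #
    (6,2)@(13, 5): e=[5,27,4] → #
    (7,2)@(15, 5): e=[-13,45,4] → ·
    (5,3)@(11, 7): e=[15,9,12] → #
    (6,3)@(13, 7): e=[-3,27,12] → ·
    (5,4)@(11, 9): e=[7,9,20] → #
    (6,4)@(13, 9): e=[-11,27,20] → ·
    (5,5)@(11, 11): e=[-1,9,28] → ·
  covered (4 px):
    · · · · · · · · · · · ·
    · · · · · · · · · · · ·
    · · · · · # # · · · · ·
    · · · · · # · · · · · ·
    · · · · · # · · · · · ·
    · · · · · · · · · · · ·
    · · · · · · · · · · · ·
    · · · · · · · · · · · ·
    · · · · · · · · · · · ·
    · · · · · · · · · · · ·
    · · · · · · · · · · · ·
    · · · · · · · · · · · ·
T1:
  2·area = 72
  edge (0, 8)→(2, 0): d=(2,-8) inclusive
  edge (2, 0)→(10, 4): d=(8,4) inclusive
  edge (10, 4)→(0, 8): d=(-10,4) inclusive
    (1,0)@(3, 1): e=[10,4,58] → #
    (2,0)@(5, 1): e=[26,-4,50] → ·
    (1,1)@(3, 3): e=[14,20,38] → #
    (2,1)@(5, 3): e=[30,12,30] → #
    (3,1)@(7, 3): e=[46,4,22] → #
    (4,1)@(9, 3): e=[62,-4,14] → ·
    (0,2)@(1, 5): e=[2,44,26] → #
    (4,2)@(9, 5): e=[66,12,-6] → ·
    (0,3)@(1, 7): e=[6,60,6] → #
    (1,3)@(3, 7): e=[22,52,-2] → ·
    (2,3)@(5, 7): e=[38,44,-10] → ·
    (3,3)@(7, 7): e=[54,36,-18] → ·
  covered (9 px):
    · # · · · · · · · · · ·
    · # # # · · · · · · · ·
    # # # # · · · · · · · ·
    # · · · · · · · · · · ·
    · · · · · · · · · · · ·
    · · · · · · · · · · · ·
    · · · · · · · · · · · ·
    · · · · · · · · · · · ·
    · · · · · · · · · · · ·
    · · · · · · · · · · · ·
    · · · · · · · · · · · ·
    · · · · · · · · · · · ·

Z-buffer (winner per pixel, '.' = empty):
  . 1 . . . . . . . . . .
  . 1 1 1 . . . . . . . .
  1 1 1 1 . 0 0 . . . . .
  1 . . . . 0 . . . . . .
  . . . . . 0 . . . . . .
  . . . . . . . . . . . .
  . . . . . . . . . . . .
  . . . . . . . . . . . .
  . . . . . . . . . . . .
  . . . . . . . . . . . .
  . . . . . . . . . . . .
  . . . . . . . . . . . .

Answer: 0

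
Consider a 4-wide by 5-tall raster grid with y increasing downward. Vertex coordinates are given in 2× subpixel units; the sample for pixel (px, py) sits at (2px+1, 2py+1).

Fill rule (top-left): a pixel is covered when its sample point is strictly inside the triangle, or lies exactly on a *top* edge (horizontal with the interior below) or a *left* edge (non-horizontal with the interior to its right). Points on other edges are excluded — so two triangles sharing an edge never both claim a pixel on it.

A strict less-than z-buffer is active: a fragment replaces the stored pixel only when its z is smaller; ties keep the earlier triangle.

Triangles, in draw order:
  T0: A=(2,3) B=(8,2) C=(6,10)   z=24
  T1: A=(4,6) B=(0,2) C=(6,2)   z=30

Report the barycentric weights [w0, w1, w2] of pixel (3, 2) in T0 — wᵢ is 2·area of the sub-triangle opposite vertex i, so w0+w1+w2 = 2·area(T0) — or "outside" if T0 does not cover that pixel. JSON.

T0:
  2·area = 46
  edge (2, 3)→(8, 2): d=(6,-1) top-left  bias=+0
  edge (8, 2)→(6, 10): d=(-2,8) right/bottom  bias=-1
  edge (6, 10)→(2, 3): d=(-4,-7) top-left  bias=+0
    (1,1)@(3, 3): e=[1,38,7] → #
    (2,1)@(5, 3): e=[3,22,21] → #
    (3,1)@(7, 3): e=[5,6,35] → #
    (1,2)@(3, 5): e=[13,34,-1] → ·
    (2,2)@(5, 5): e=[15,18,13] → #
    (2,3)@(5, 7): e=[27,14,5] → #
    (3,3)@(7, 7): e=[29,-2,19] → ·
    (2,4)@(5, 9): e=[39,10,-3] → ·
  covered (6 px):
    · · · ·
    · # # #
    · · # #
    · · # ·
    · · · ·
T1:
  2·area = 24
  edge (4, 6)→(0, 2): d=(-4,-4) top-left  bias=+0
  edge (0, 2)→(6, 2): d=(6,0) top-left  bias=+0
  edge (6, 2)→(4, 6): d=(-2,4) right/bottom  bias=-1
    (0,1)@(1, 3): e=[0,6,18] → #  [on edge]
    (1,1)@(3, 3): e=[8,6,10] → #
    (2,1)@(5, 3): e=[16,6,2] → #
    (3,1)@(7, 3): e=[24,6,-6] → ·
    (0,2)@(1, 5): e=[-8,18,14] → ·
    (1,2)@(3, 5): e=[0,18,6] → #  [on edge]
    (2,2)@(5, 5): e=[8,18,-2] → ·
    (1,3)@(3, 7): e=[-8,30,2] → ·
    (2,3)@(5, 7): e=[0,30,-6] → ·  [on edge]
    (3,4)@(7, 9): e=[0,42,-18] → ·  [on edge]
  covered (4 px):
    · · · ·
    # # # ·
    · # · ·
    · · · ·
    · · · ·

Result: [2,27,17]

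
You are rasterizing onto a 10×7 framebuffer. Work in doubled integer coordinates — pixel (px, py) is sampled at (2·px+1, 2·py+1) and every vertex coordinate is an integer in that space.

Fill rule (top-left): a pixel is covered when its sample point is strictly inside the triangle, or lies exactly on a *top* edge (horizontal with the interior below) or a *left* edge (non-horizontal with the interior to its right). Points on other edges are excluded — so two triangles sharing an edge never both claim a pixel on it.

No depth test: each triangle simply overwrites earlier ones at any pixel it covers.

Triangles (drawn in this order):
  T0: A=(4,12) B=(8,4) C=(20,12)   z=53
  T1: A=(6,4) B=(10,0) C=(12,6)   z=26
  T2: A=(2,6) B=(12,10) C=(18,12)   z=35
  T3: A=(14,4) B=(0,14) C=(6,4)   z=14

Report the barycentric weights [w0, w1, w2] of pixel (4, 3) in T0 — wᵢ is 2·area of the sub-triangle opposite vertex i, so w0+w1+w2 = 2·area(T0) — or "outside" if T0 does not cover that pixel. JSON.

T0:
  2·area = 128
  edge (4, 12)→(8, 4): d=(4,-8) top-left  bias=+0
  edge (8, 4)→(20, 12): d=(12,8) right/bottom  bias=-1
  edge (20, 12)→(4, 12): d=(-16,0) right/bottom  bias=-1
    (4,2)@(9, 5): e=[12,4,112] → X
    (5,2)@(11, 5): e=[28,-12,112] → .
    (3,3)@(7, 7): e=[4,44,80] → X
    (5,3)@(11, 7): e=[36,12,80] → X
    (6,3)@(13, 7): e=[52,-4,80] → .
    (3,4)@(7, 9): e=[12,68,48] → X
    (6,4)@(13, 9): e=[60,20,48] → X
    (7,4)@(15, 9): e=[76,4,48] → X
    (8,4)@(17, 9): e=[92,-12,48] → .
    (2,5)@(5, 11): e=[4,108,16] → X
    (8,5)@(17, 11): e=[100,12,16] → X
    (9,5)@(19, 11): e=[116,-4,16] → .
  covered (16 px):
    . . . . . . . . . .
    . . . . . . . . . .
    . . . . X . . . . .
    . . . X X X . . . .
    . . . X X X X X . .
    . . X X X X X X X .
    . . . . . . . . . .
T1:
  2·area = 32
  edge (6, 4)→(10, 0): d=(4,-4) top-left  bias=+0
  edge (10, 0)→(12, 6): d=(2,6) right/bottom  bias=-1
  edge (12, 6)→(6, 4): d=(-6,-2) top-left  bias=+0
    (4,0)@(9, 1): e=[0,8,24] → X  [on edge]
    (5,0)@(11, 1): e=[8,-4,28] → .
    (1,1)@(3, 3): e=[-16,48,0] → .  [on edge]
    (3,1)@(7, 3): e=[0,24,8] → X  [on edge]
    (5,1)@(11, 3): e=[16,0,16] → .  [on edge]
    (2,2)@(5, 5): e=[0,40,-8] → .  [on edge]
    (3,2)@(7, 5): e=[8,28,-4] → .
    (4,2)@(9, 5): e=[16,16,0] → X  [on edge]
    (5,2)@(11, 5): e=[24,4,4] → X
    (6,2)@(13, 5): e=[32,-8,8] → .
    (1,3)@(3, 7): e=[0,56,-24] → .  [on edge]
    (4,3)@(9, 7): e=[24,20,-12] → .
    (7,3)@(15, 7): e=[48,-16,0] → .  [on edge]
    (0,4)@(1, 9): e=[0,72,-40] → .  [on edge]
    (6,4)@(13, 9): e=[48,0,-16] → .  [on edge]
  covered (5 px):
    . . . . X . . . . .
    . . . X X . . . . .
    . . . . X X . . . .
    . . . . . . . . . .
    . . . . . . . . . .
    . . . . . . . . . .
    . . . . . . . . . .
T2:
  2·area = 4  (B↔C swapped to make it positive)
  edge (2, 6)→(18, 12): d=(16,6) right/bottom  bias=-1
  edge (18, 12)→(12, 10): d=(-6,-2) top-left  bias=+0
  edge (12, 10)→(2, 6): d=(-10,-4) top-left  bias=+0
    (1,3)@(3, 7): e=[10,0,-6] → .  [on edge]
    (4,4)@(9, 9): e=[6,0,-2] → .  [on edge]
    (7,5)@(15, 11): e=[2,0,2] → X  [on edge]
    (8,5)@(17, 11): e=[-10,4,10] → .
    (7,6)@(15, 13): e=[34,-12,-18] → .
  covered (1 px):
    . . . . . . . . . .
    . . . . . . . . . .
    . . . . . . . . . .
    . . . . . . . . . .
    . . . . . . . . . .
    . . . . . . . X . .
    . . . . . . . . . .
T3:
  2·area = 80
  edge (14, 4)→(0, 14): d=(-14,10) right/bottom  bias=-1
  edge (0, 14)→(6, 4): d=(6,-10) top-left  bias=+0
  edge (6, 4)→(14, 4): d=(8,0) top-left  bias=+0
    (3,2)@(7, 5): e=[56,16,8] → X
    (4,2)@(9, 5): e=[36,36,8] → X
    (5,2)@(11, 5): e=[16,56,8] → X
    (6,2)@(13, 5): e=[-4,76,8] → .
    (2,3)@(5, 7): e=[48,8,24] → X
    (5,3)@(11, 7): e=[-12,68,24] → .
    (1,4)@(3, 9): e=[40,0,40] → X  [on edge]
    (3,4)@(7, 9): e=[0,40,40] → .  [on edge]
    (4,4)@(9, 9): e=[-20,60,40] → .
    (1,5)@(3, 11): e=[12,12,56] → X
    (2,5)@(5, 11): e=[-8,32,56] → .
    (0,6)@(1, 13): e=[4,4,72] → X
  covered (10 px):
    . . . . . . . . . .
    . . . . . . . . . .
    . . . X X X . . . .
    . . X X X . . . . .
    . X X . . . . . . .
    . X . . . . . . . .
    X . . . . . . . . .

Result: [28,80,20]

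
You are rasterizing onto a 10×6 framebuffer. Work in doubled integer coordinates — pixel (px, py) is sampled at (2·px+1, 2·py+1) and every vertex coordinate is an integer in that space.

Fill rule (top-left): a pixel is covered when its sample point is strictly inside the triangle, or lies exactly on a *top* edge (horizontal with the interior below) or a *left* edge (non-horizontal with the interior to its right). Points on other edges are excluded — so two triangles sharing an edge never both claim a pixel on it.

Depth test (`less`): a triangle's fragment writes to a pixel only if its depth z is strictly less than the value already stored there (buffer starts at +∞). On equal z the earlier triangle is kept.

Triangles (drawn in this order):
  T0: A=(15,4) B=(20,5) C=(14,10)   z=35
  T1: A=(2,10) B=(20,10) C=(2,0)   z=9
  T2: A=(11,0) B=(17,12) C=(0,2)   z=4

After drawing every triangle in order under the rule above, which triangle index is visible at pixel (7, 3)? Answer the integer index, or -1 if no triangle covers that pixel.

T0:
  2·area = 31
  edge (15, 4)→(20, 5): d=(5,1) right/bottom  bias=-1
  edge (20, 5)→(14, 10): d=(-6,5) right/bottom  bias=-1
  edge (14, 10)→(15, 4): d=(1,-6) top-left  bias=+0
    (7,2)@(15, 5): e=[5,25,1] → X
    (8,2)@(17, 5): e=[3,15,13] → X
    (9,2)@(19, 5): e=[1,5,25] → X
    (7,3)@(15, 7): e=[15,13,3] → X
    (9,3)@(19, 7): e=[11,-7,27] → .
    (7,4)@(15, 9): e=[25,1,5] → X
    (8,4)@(17, 9): e=[23,-9,17] → .
    (7,5)@(15, 11): e=[35,-11,7] → .
  covered (6 px):
    . . . . . . . . . .
    . . . . . . . . . .
    . . . . . . . X X X
    . . . . . . . X X .
    . . . . . . . X . .
    . . . . . . . . . .
T1:
  2·area = 180  (B↔C swapped to make it positive)
  edge (2, 10)→(2, 0): d=(0,-10) top-left  bias=+0
  edge (2, 0)→(20, 10): d=(18,10) right/bottom  bias=-1
  edge (20, 10)→(2, 10): d=(-18,0) right/bottom  bias=-1
    (1,0)@(3, 1): e=[10,8,162] → X
    (2,0)@(5, 1): e=[30,-12,162] → .
    (1,1)@(3, 3): e=[10,44,126] → X
    (2,1)@(5, 3): e=[30,24,126] → X
    (3,1)@(7, 3): e=[50,4,126] → X
    (4,1)@(9, 3): e=[70,-16,126] → .
    (1,2)@(3, 5): e=[10,80,90] → X
    (4,2)@(9, 5): e=[70,20,90] → X
    (5,2)@(11, 5): e=[90,0,90] → .  [on edge]
    (1,3)@(3, 7): e=[10,116,54] → X
    (5,3)@(11, 7): e=[90,36,54] → X
    (6,3)@(13, 7): e=[110,16,54] → X
  covered (22 px):
    . X . . . . . . . .
    . X X X . . . . . .
    . X X X X . . . . .
    . X X X X X X . . .
    . X X X X X X X X .
    . . . . . . . . . .
T2:
  2·area = 144
  edge (11, 0)→(17, 12): d=(6,12) right/bottom  bias=-1
  edge (17, 12)→(0, 2): d=(-17,-10) top-left  bias=+0
  edge (0, 2)→(11, 0): d=(11,-2) top-left  bias=+0
    (3,0)@(7, 1): e=[54,87,3] → X
    (4,0)@(9, 1): e=[30,107,7] → X
    (5,0)@(11, 1): e=[6,127,11] → X
    (6,0)@(13, 1): e=[-18,147,15] → .
    (1,1)@(3, 3): e=[114,13,17] → X
    (2,1)@(5, 3): e=[90,33,21] → X
    (6,1)@(13, 3): e=[-6,113,37] → .
    (1,2)@(3, 5): e=[126,-21,39] → .
    (2,2)@(5, 5): e=[102,-1,43] → .
    (3,2)@(7, 5): e=[78,19,47] → X
    (6,2)@(13, 5): e=[6,79,59] → X
    (7,2)@(15, 5): e=[-18,99,63] → .
  covered (17 px):
    . . . X X X . . . .
    . X X X X X . . . .
    . . . X X X X . . .
    . . . . X X X . . .
    . . . . . . X X . .
    . . . . . . . . . .

Z-buffer (winner per pixel, '.' = empty):
  . 1 . 2 2 2 . . . .
  . 2 2 2 2 2 . . . .
  . 1 1 2 2 2 2 0 0 0
  . 1 1 1 2 2 2 0 0 .
  . 1 1 1 1 1 2 2 1 .
  . . . . . . . . . .

Result: 0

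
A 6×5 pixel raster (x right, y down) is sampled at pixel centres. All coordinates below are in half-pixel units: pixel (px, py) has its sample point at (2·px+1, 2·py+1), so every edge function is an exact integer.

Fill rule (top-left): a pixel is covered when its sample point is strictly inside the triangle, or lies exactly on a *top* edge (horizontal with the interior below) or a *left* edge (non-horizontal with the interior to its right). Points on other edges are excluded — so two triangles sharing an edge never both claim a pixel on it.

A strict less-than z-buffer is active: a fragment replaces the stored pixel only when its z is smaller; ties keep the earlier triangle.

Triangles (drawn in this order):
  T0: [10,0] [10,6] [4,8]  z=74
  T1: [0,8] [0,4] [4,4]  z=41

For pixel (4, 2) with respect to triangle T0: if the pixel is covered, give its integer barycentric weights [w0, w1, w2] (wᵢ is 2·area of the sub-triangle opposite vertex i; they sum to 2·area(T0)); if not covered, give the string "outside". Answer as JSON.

T0:
  2·area = 36
  edge (10, 0)→(10, 6): d=(0,6) right/bottom  bias=-1
  edge (10, 6)→(4, 8): d=(-6,2) right/bottom  bias=-1
  edge (4, 8)→(10, 0): d=(6,-8) top-left  bias=+0
    (4,1)@(9, 3): e=[6,20,10] → █
    (5,1)@(11, 3): e=[-6,16,26] → ·
    (3,2)@(7, 5): e=[18,12,6] → █
    (5,2)@(11, 5): e=[-6,4,38] → ·
    (2,3)@(5, 7): e=[30,4,2] → █
    (3,3)@(7, 7): e=[18,0,18] → ·  [on edge]
    (4,3)@(9, 7): e=[6,-4,34] → ·
    (0,4)@(1, 9): e=[54,0,-18] → ·  [on edge]
    (2,4)@(5, 9): e=[30,-8,14] → ·
  covered (4 px):
    · · · · · ·
    · · · · █ ·
    · · · █ █ ·
    · · █ · · ·
    · · · · · ·
T1:
  2·area = 16
  edge (0, 8)→(0, 4): d=(0,-4) top-left  bias=+0
  edge (0, 4)→(4, 4): d=(4,0) top-left  bias=+0
  edge (4, 4)→(0, 8): d=(-4,4) right/bottom  bias=-1
    (3,0)@(7, 1): e=[28,-12,0] → ·  [on edge]
    (2,1)@(5, 3): e=[20,-4,0] → ·  [on edge]
    (0,2)@(1, 5): e=[4,4,8] → █
    (1,2)@(3, 5): e=[12,4,0] → ·  [on edge]
    (0,3)@(1, 7): e=[4,12,0] → ·  [on edge]
  covered (1 px):
    · · · · · ·
    · · · · · ·
    █ · · · · ·
    · · · · · ·
    · · · · · ·

Final: [8,22,6]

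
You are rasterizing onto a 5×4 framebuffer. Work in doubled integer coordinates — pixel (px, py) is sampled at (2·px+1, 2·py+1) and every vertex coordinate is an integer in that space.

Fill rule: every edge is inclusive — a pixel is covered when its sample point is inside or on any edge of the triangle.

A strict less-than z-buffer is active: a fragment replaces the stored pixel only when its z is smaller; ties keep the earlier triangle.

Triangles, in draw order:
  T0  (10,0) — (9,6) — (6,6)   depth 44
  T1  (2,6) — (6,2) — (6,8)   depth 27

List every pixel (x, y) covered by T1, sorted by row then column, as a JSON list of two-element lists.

T0:
  2·area = 18
  edge (10, 0)→(9, 6): d=(-1,6) inclusive
  edge (9, 6)→(6, 6): d=(-3,0) inclusive
  edge (6, 6)→(10, 0): d=(4,-6) inclusive
    (4,1)@(9, 3): e=[3,9,6] → #
    (3,2)@(7, 5): e=[13,3,2] → #
    (3,3)@(7, 7): e=[11,-3,10] → ·
    (4,3)@(9, 7): e=[-1,-3,22] → ·
  covered (3 px):
    · · · · ·
    · · · · #
    · · · # #
    · · · · ·
T1:
  2·area = 24
  edge (2, 6)→(6, 2): d=(4,-4) inclusive
  edge (6, 2)→(6, 8): d=(0,6) inclusive
  edge (6, 8)→(2, 6): d=(-4,-2) inclusive
    (3,0)@(7, 1): e=[0,-6,30] → ·  [on edge]
    (2,1)@(5, 3): e=[0,6,18] → #  [on edge]
    (3,1)@(7, 3): e=[8,-6,22] → ·
    (1,2)@(3, 5): e=[0,18,6] → #  [on edge]
    (3,2)@(7, 5): e=[16,-6,14] → ·
    (0,3)@(1, 7): e=[0,30,-6] → ·  [on edge]
    (1,3)@(3, 7): e=[8,18,-2] → ·
    (2,3)@(5, 7): e=[16,6,2] → #
    (3,3)@(7, 7): e=[24,-6,6] → ·
  covered (4 px):
    · · · · ·
    · · # · ·
    · # # · ·
    · · # · ·

Final: [[2,1],[1,2],[2,2],[2,3]]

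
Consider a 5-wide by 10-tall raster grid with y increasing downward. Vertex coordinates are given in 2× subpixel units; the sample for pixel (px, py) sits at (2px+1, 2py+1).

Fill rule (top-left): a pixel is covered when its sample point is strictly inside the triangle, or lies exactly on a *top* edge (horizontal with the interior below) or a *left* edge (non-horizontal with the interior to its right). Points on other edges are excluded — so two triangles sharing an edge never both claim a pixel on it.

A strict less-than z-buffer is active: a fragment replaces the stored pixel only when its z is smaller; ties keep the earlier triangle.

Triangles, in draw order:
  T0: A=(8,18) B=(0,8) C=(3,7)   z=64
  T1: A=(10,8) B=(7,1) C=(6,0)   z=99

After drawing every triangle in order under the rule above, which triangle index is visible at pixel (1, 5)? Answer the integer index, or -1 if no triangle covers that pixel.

T0:
  2·area = 38
  edge (8, 18)→(0, 8): d=(-8,-10) top-left  bias=+0
  edge (0, 8)→(3, 7): d=(3,-1) top-left  bias=+0
  edge (3, 7)→(8, 18): d=(5,11) right/bottom  bias=-1
    (4,2)@(9, 5): e=[114,0,-76] → ·  [on edge]
    (1,3)@(3, 7): e=[38,0,0] → ·  [on edge]
    (0,4)@(1, 9): e=[2,4,32] → █
    (1,4)@(3, 9): e=[22,6,10] → █
    (2,4)@(5, 9): e=[42,8,-12] → ·
    (0,5)@(1, 11): e=[-14,10,42] → ·
    (1,5)@(3, 11): e=[6,12,20] → █
    (2,5)@(5, 11): e=[26,14,-2] → ·
    (1,6)@(3, 13): e=[-10,18,30] → ·
    (2,6)@(5, 13): e=[10,20,8] → █
    (3,6)@(7, 13): e=[30,22,-14] → ·
    (2,7)@(5, 15): e=[-6,26,18] → ·
  covered (4 px):
    · · · · ·
    · · · · ·
    · · · · ·
    · · · · ·
    █ █ · · ·
    · █ · · ·
    · · █ · ·
    · · · · ·
    · · · · ·
    · · · · ·
T1:
  2·area = 4  (B↔C swapped to make it positive)
  edge (10, 8)→(6, 0): d=(-4,-8) top-left  bias=+0
  edge (6, 0)→(7, 1): d=(1,1) right/bottom  bias=-1
  edge (7, 1)→(10, 8): d=(3,7) right/bottom  bias=-1
    (3,0)@(7, 1): e=[4,0,0] → ·  [on edge]
    (4,1)@(9, 3): e=[12,0,-8] → ·  [on edge]
  covered (0 px):
    · · · · ·
    · · · · ·
    · · · · ·
    · · · · ·
    · · · · ·
    · · · · ·
    · · · · ·
    · · · · ·
    · · · · ·
    · · · · ·

Z-buffer (winner per pixel, '.' = empty):
  . . . . .
  . . . . .
  . . . . .
  . . . . .
  0 0 . . .
  . 0 . . .
  . . 0 . .
  . . . . .
  . . . . .
  . . . . .

Result: 0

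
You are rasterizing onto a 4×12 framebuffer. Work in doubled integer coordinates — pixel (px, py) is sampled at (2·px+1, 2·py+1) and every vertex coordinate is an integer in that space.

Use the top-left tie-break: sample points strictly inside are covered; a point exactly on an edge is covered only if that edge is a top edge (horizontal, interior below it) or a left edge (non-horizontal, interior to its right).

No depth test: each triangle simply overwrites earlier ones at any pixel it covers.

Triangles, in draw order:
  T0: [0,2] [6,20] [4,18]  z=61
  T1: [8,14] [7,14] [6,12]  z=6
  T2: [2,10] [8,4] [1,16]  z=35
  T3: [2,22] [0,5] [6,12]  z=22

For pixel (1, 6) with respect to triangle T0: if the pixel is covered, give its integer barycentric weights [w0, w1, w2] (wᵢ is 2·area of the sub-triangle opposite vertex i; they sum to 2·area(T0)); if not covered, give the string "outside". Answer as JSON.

T0:
  2·area = 24
  edge (0, 2)→(6, 20): d=(6,18) right/bottom  bias=-1
  edge (6, 20)→(4, 18): d=(-2,-2) top-left  bias=+0
  edge (4, 18)→(0, 2): d=(-4,-16) top-left  bias=+0
    (0,2)@(1, 5): e=[0,20,4] → ·  [on edge]
    (1,5)@(3, 11): e=[0,12,12] → ·  [on edge]
    (1,6)@(3, 13): e=[12,8,4] → █
    (2,6)@(5, 13): e=[-24,12,36] → ·
    (0,7)@(1, 15): e=[60,0,-36] → ·  [on edge]
    (1,7)@(3, 15): e=[24,4,-4] → ·
    (1,8)@(3, 17): e=[36,0,-12] → ·  [on edge]
    (2,8)@(5, 17): e=[0,4,20] → ·  [on edge]
    (2,9)@(5, 19): e=[12,0,12] → █  [on edge]
    (3,9)@(7, 19): e=[-24,4,44] → ·
    (2,10)@(5, 21): e=[24,-4,4] → ·
    (3,10)@(7, 21): e=[-12,0,36] → ·  [on edge]
    (3,11)@(7, 23): e=[0,-4,28] → ·  [on edge]
  covered (2 px):
    · · · ·
    · · · ·
    · · · ·
    · · · ·
    · · · ·
    · · · ·
    · █ · ·
    · · · ·
    · · · ·
    · · █ ·
    · · · ·
    · · · ·
T1:
  2·area = 2
  edge (8, 14)→(7, 14): d=(-1,0) right/bottom  bias=-1
  edge (7, 14)→(6, 12): d=(-1,-2) top-left  bias=+0
  edge (6, 12)→(8, 14): d=(2,2) right/bottom  bias=-1
    (0,3)@(1, 7): e=[7,-5,0] → ·  [on edge]
    (1,4)@(3, 9): e=[5,-3,0] → ·  [on edge]
    (2,5)@(5, 11): e=[3,-1,0] → ·  [on edge]
    (3,6)@(7, 13): e=[1,1,0] → ·  [on edge]
  covered (0 px):
    · · · ·
    · · · ·
    · · · ·
    · · · ·
    · · · ·
    · · · ·
    · · · ·
    · · · ·
    · · · ·
    · · · ·
    · · · ·
    · · · ·
T2:
  2·area = 30
  edge (2, 10)→(8, 4): d=(6,-6) top-left  bias=+0
  edge (8, 4)→(1, 16): d=(-7,12) right/bottom  bias=-1
  edge (1, 16)→(2, 10): d=(1,-6) top-left  bias=+0
    (3,2)@(7, 5): e=[0,5,25] → █  [on edge]
    (2,3)@(5, 7): e=[0,15,15] → █  [on edge]
    (3,3)@(7, 7): e=[12,-9,27] → ·
    (1,4)@(3, 9): e=[0,25,5] → █  [on edge]
    (3,4)@(7, 9): e=[24,-23,29] → ·
    (0,5)@(1, 11): e=[0,35,-5] → ·  [on edge]
    (1,5)@(3, 11): e=[12,11,7] → █
    (2,5)@(5, 11): e=[24,-13,19] → ·
    (1,6)@(3, 13): e=[24,-3,9] → ·
  covered (5 px):
    · · · ·
    · · · ·
    · · · █
    · · █ ·
    · █ █ ·
    · █ · ·
    · · · ·
    · · · ·
    · · · ·
    · · · ·
    · · · ·
    · · · ·
T3:
  2·area = 88
  edge (2, 22)→(0, 5): d=(-2,-17) top-left  bias=+0
  edge (0, 5)→(6, 12): d=(6,7) right/bottom  bias=-1
  edge (6, 12)→(2, 22): d=(-4,10) right/bottom  bias=-1
    (0,3)@(1, 7): e=[13,5,70] → █
    (1,3)@(3, 7): e=[47,-9,50] → ·
    (0,4)@(1, 9): e=[9,17,62] → █
    (1,4)@(3, 9): e=[43,3,42] → █
    (2,4)@(5, 9): e=[77,-11,22] → ·
    (0,5)@(1, 11): e=[5,29,54] → █
    (2,5)@(5, 11): e=[73,1,14] → █
    (3,5)@(7, 11): e=[107,-13,-6] → ·
    (0,6)@(1, 13): e=[1,41,46] → █
    (3,6)@(7, 13): e=[103,-1,-14] → ·
    (0,7)@(1, 15): e=[-3,53,38] → ·
    (1,7)@(3, 15): e=[31,39,18] → █
  covered (12 px):
    · · · ·
    · · · ·
    · · · ·
    █ · · ·
    █ █ · ·
    █ █ █ ·
    █ █ █ ·
    · █ · ·
    · █ · ·
    · █ · ·
    · · · ·
    · · · ·

Final: [8,4,12]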